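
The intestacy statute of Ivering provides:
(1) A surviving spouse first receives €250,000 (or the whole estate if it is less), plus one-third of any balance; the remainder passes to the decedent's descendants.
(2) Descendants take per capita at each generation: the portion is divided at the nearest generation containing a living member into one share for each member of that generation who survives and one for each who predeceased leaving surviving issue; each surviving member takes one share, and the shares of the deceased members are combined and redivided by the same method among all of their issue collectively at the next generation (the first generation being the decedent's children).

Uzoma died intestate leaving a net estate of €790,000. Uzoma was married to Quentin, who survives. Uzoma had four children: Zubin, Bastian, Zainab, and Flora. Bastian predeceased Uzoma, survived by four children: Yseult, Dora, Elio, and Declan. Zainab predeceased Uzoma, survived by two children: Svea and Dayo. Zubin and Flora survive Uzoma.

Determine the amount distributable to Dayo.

Quentin first takes €250,000, leaving a balance of €540,000. Quentin then takes one-third of the balance (€180,000), for a total of €430,000. The remaining €360,000 passes to the descendants.
The descendants' portion (€360,000) is divided at the children's generation into 4 shares of €90,000. Zubin and Flora each take €90,000. The 2 shares of the deceased (Bastian and Zainab) are combined into a pool of €180,000.
That pool (€180,000) is divided at the grandchildren's generation equally among Yseult, Dora, Elio, Declan, Svea, and Dayo: €30,000 each.

Dayo receives €30,000.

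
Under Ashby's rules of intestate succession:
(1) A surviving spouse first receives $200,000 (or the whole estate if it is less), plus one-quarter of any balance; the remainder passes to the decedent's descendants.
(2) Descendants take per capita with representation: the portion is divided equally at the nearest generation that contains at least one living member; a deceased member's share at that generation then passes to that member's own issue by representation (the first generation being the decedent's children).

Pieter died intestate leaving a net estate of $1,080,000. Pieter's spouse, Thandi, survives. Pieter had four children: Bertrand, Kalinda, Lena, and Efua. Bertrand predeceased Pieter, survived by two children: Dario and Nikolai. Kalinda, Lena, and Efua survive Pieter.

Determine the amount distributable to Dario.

Thandi first takes $200,000, leaving a balance of $880,000. Thandi then takes one-quarter of the balance ($220,000), for a total of $420,000. The remaining $660,000 passes to the descendants.
The descendants' portion ($660,000) is divided into 4 shares of $165,000: Kalinda, Lena, and Efua each take $165,000; Bertrand's $165,000 share passes to Bertrand's issue.
Bertrand's share ($165,000) is divided into 2 shares of $82,500: Dario and Nikolai each take $82,500.

Dario receives $82,500.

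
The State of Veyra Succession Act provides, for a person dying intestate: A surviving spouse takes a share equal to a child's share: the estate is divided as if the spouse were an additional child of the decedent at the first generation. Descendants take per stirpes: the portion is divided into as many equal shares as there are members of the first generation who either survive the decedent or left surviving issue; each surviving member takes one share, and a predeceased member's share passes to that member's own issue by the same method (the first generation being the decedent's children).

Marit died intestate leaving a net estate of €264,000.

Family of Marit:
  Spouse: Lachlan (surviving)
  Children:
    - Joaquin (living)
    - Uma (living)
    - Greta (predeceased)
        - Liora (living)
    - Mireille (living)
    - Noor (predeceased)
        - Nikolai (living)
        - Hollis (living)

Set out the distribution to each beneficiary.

The spouse counts as an additional share at the children's level, so there are 6 primary shares of €44,000. Lachlan takes one such share (€44,000).
The children's combined portion (€220,000) is divided into 5 shares of €44,000: Joaquin, Uma, and Mireille each take €44,000; Greta's €44,000 share passes to Greta's issue; Noor's €44,000 share passes to Noor's issue.
Greta's share (€44,000) passes entirely to Liora.
Noor's share (€44,000) is divided into 2 shares of €22,000: Nikolai and Hollis each take €22,000.

Lachlan: €44,000; Joaquin: €44,000; Uma: €44,000; Liora: €44,000; Mireille: €44,000; Nikolai: €22,000; Hollis: €22,000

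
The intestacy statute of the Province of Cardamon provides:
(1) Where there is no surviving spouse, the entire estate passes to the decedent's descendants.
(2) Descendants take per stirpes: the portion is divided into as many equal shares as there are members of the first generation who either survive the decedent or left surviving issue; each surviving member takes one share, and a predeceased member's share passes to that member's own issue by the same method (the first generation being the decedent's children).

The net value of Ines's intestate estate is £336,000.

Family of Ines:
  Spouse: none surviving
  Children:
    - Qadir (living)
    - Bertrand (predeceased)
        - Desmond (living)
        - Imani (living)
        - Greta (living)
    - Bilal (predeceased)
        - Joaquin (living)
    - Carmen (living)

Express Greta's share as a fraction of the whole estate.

The entire £336,000 passes to the descendants.
That amount (£336,000) is divided into 4 shares of £84,000: Qadir and Carmen each take £84,000; Bertrand's £84,000 share passes to Bertrand's issue; Bilal's £84,000 share passes to Bilal's issue.
Bertrand's share (£84,000) is divided into 3 shares of £28,000: Desmond, Imani, and Greta each take £28,000.
Bilal's share (£84,000) passes entirely to Joaquin.

Greta receives 1/12 of the estate.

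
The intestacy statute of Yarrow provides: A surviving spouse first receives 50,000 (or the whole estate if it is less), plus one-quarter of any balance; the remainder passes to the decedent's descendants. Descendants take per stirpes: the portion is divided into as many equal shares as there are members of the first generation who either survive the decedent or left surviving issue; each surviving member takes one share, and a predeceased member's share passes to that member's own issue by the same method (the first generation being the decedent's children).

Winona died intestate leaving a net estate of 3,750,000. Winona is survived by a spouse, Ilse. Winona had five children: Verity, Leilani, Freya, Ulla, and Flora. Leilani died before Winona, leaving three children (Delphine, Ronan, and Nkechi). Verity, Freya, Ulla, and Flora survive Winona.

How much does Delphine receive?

Delphine receives 185,000.

Ilse first takes 50,000, leaving a balance of 3,700,000. Ilse then takes one-quarter of the balance (925,000), for a total of 975,000. The remaining 2,775,000 passes to the descendants.
The descendants' portion (2,775,000) is divided into 5 shares of 555,000: Verity, Freya, Ulla, and Flora each take 555,000; Leilani's 555,000 share passes to Leilani's issue.
Leilani's share (555,000) is divided into 3 shares of 185,000: Delphine, Ronan, and Nkechi each take 185,000.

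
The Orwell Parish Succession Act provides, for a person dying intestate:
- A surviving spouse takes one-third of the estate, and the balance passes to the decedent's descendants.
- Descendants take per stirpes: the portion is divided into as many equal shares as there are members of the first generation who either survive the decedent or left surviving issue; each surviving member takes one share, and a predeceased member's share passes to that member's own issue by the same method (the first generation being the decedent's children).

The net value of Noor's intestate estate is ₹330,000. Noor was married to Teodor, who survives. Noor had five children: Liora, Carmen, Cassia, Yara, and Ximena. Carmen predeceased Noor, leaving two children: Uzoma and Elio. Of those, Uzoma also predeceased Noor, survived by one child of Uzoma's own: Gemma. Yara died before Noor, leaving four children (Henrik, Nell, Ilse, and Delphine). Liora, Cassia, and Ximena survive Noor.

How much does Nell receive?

Teodor takes one-third of ₹330,000 = ₹110,000. The remaining ₹220,000 passes to the descendants.
The descendants' portion (₹220,000) is divided into 5 shares of ₹44,000: Liora, Cassia, and Ximena each take ₹44,000; Carmen's ₹44,000 share passes to Carmen's issue; Yara's ₹44,000 share passes to Yara's issue.
Carmen's share (₹44,000) is divided into 2 shares of ₹22,000: Elio takes ₹22,000; Uzoma's ₹22,000 share passes to Uzoma's issue.
Uzoma's share (₹22,000) passes entirely to Gemma.
Yara's share (₹44,000) is divided into 4 shares of ₹11,000: Henrik, Nell, Ilse, and Delphine each take ₹11,000.

Nell receives ₹11,000.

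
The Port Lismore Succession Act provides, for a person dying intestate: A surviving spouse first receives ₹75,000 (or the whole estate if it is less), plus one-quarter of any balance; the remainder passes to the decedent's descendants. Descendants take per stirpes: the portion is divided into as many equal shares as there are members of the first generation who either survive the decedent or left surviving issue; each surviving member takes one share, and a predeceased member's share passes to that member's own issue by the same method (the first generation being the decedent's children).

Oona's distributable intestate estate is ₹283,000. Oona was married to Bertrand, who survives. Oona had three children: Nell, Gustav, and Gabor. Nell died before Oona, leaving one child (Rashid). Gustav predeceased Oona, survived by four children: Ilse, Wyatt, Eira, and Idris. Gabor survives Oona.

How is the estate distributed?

Bertrand first takes ₹75,000, leaving a balance of ₹208,000. Bertrand then takes one-quarter of the balance (₹52,000), for a total of ₹127,000. The remaining ₹156,000 passes to the descendants.
The descendants' portion (₹156,000) is divided into 3 shares of ₹52,000: Gabor takes ₹52,000; Nell's ₹52,000 share passes to Nell's issue; Gustav's ₹52,000 share passes to Gustav's issue.
Nell's share (₹52,000) passes entirely to Rashid.
Gustav's share (₹52,000) is divided into 4 shares of ₹13,000: Ilse, Wyatt, Eira, and Idris each take ₹13,000.

Bertrand: ₹127,000; Rashid: ₹52,000; Ilse: ₹13,000; Wyatt: ₹13,000; Eira: ₹13,000; Idris: ₹13,000; Gabor: ₹52,000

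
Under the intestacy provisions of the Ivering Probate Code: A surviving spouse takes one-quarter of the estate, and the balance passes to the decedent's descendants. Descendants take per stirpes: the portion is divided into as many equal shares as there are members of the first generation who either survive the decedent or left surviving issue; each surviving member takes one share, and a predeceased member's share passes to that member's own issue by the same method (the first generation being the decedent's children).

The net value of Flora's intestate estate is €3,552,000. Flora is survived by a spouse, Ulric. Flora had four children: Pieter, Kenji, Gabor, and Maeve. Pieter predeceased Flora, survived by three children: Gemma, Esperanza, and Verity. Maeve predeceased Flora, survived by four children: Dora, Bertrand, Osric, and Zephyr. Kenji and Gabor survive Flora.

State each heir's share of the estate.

Ulric takes one-quarter of €3,552,000 = €888,000. The remaining €2,664,000 passes to the descendants.
The descendants' portion (€2,664,000) is divided into 4 shares of €666,000: Kenji and Gabor each take €666,000; Pieter's €666,000 share passes to Pieter's issue; Maeve's €666,000 share passes to Maeve's issue.
Pieter's share (€666,000) is divided into 3 shares of €222,000: Gemma, Esperanza, and Verity each take €222,000.
Maeve's share (€666,000) is divided into 4 shares of €166,500: Dora, Bertrand, Osric, and Zephyr each take €166,500.

Ulric: €888,000; Gemma: €222,000; Esperanza: €222,000; Verity: €222,000; Kenji: €666,000; Gabor: €666,000; Dora: €166,500; Bertrand: €166,500; Osric: €166,500; Zephyr: €166,500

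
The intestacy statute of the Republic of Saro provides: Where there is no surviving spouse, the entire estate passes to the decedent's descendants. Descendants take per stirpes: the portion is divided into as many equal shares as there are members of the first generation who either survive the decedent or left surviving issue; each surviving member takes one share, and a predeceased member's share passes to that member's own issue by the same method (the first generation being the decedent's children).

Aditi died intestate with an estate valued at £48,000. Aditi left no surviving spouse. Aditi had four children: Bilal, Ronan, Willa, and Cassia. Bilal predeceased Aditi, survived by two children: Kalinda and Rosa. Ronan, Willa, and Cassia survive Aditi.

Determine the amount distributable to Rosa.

The entire £48,000 passes to the descendants.
That amount (£48,000) is divided into 4 shares of £12,000: Ronan, Willa, and Cassia each take £12,000; Bilal's £12,000 share passes to Bilal's issue.
Bilal's share (£12,000) is divided into 2 shares of £6,000: Kalinda and Rosa each take £6,000.

Rosa receives £6,000.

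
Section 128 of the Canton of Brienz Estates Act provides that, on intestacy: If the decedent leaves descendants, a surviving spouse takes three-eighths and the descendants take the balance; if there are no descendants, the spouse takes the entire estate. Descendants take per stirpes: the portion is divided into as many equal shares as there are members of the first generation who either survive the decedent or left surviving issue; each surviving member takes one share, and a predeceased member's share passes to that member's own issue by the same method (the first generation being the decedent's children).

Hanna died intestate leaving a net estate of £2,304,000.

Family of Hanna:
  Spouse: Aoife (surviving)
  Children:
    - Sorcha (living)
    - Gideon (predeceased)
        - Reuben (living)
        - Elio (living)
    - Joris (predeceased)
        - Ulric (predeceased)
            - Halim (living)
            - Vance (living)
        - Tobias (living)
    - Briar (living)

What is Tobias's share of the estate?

Aoife takes three-eighths of £2,304,000 = £864,000. The remaining £1,440,000 passes to the descendants.
The descendants' portion (£1,440,000) is divided into 4 shares of £360,000: Sorcha and Briar each take £360,000; Gideon's £360,000 share passes to Gideon's issue; Joris's £360,000 share passes to Joris's issue.
Gideon's share (£360,000) is divided into 2 shares of £180,000: Reuben and Elio each take £180,000.
Joris's share (£360,000) is divided into 2 shares of £180,000: Tobias takes £180,000; Ulric's £180,000 share passes to Ulric's issue.
Ulric's share (£180,000) is divided into 2 shares of £90,000: Halim and Vance each take £90,000.

Tobias receives £180,000.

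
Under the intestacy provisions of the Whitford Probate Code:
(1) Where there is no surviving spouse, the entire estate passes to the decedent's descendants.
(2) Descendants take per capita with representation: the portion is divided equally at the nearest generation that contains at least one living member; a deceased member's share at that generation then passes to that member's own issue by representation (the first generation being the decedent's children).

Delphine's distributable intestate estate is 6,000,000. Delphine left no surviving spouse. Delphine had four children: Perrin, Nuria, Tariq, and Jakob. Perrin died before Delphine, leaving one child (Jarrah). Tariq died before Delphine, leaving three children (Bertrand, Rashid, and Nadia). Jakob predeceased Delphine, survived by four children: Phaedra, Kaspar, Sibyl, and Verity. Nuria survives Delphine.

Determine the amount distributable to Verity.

Verity receives 375,000.

The entire 6,000,000 passes to the descendants.
That amount (6,000,000) is divided into 4 shares of 1,500,000: Nuria takes 1,500,000; Perrin's 1,500,000 share passes to Perrin's issue; Tariq's 1,500,000 share passes to Tariq's issue; Jakob's 1,500,000 share passes to Jakob's issue.
Perrin's share (1,500,000) passes entirely to Jarrah.
Tariq's share (1,500,000) is divided into 3 shares of 500,000: Bertrand, Rashid, and Nadia each take 500,000.
Jakob's share (1,500,000) is divided into 4 shares of 375,000: Phaedra, Kaspar, Sibyl, and Verity each take 375,000.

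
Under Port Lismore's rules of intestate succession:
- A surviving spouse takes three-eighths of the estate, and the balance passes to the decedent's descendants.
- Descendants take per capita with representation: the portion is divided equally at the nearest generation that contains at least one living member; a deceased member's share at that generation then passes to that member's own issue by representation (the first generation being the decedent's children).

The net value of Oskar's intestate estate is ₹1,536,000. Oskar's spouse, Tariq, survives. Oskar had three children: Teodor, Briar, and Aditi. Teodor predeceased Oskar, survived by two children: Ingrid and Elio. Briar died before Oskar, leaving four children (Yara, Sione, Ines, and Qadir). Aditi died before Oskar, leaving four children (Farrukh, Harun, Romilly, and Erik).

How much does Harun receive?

Harun receives ₹96,000.

Tariq takes three-eighths of ₹1,536,000 = ₹576,000. The remaining ₹960,000 passes to the descendants.
No child survives, so the initial division is made at the grandchildren's generation.
The descendants' portion (₹960,000) is divided into 10 shares of ₹96,000: Ingrid, Elio, Yara, Sione, Ines, Qadir, Farrukh, Harun, Romilly, and Erik each take ₹96,000.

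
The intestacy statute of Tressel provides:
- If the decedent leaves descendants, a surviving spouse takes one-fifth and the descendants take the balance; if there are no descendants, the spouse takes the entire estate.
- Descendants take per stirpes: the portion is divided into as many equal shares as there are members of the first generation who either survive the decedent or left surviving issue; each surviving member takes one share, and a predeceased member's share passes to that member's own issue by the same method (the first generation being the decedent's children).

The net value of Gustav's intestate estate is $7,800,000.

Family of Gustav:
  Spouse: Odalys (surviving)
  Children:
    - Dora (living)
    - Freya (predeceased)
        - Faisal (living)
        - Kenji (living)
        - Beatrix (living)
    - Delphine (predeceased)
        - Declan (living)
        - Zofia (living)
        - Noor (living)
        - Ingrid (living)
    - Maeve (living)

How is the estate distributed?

Odalys takes one-fifth of $7,800,000 = $1,560,000. The remaining $6,240,000 passes to the descendants.
The descendants' portion ($6,240,000) is divided into 4 shares of $1,560,000: Dora and Maeve each take $1,560,000; Freya's $1,560,000 share passes to Freya's issue; Delphine's $1,560,000 share passes to Delphine's issue.
Freya's share ($1,560,000) is divided into 3 shares of $520,000: Faisal, Kenji, and Beatrix each take $520,000.
Delphine's share ($1,560,000) is divided into 4 shares of $390,000: Declan, Zofia, Noor, and Ingrid each take $390,000.

Odalys: $1,560,000; Dora: $1,560,000; Faisal: $520,000; Kenji: $520,000; Beatrix: $520,000; Declan: $390,000; Zofia: $390,000; Noor: $390,000; Ingrid: $390,000; Maeve: $1,560,000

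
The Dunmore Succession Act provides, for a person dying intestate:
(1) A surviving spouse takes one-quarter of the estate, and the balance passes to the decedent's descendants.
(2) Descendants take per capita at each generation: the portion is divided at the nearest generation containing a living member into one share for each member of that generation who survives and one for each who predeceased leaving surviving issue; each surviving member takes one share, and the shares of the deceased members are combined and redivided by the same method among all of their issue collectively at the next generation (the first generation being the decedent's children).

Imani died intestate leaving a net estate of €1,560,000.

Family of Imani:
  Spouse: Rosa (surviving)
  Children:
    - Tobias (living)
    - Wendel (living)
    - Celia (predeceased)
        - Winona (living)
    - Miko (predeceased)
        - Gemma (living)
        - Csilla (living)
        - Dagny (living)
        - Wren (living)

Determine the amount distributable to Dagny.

Rosa takes one-quarter of €1,560,000 = €390,000. The remaining €1,170,000 passes to the descendants.
The descendants' portion (€1,170,000) is divided at the children's generation into 4 shares of €292,500. Tobias and Wendel each take €292,500. The 2 shares of the deceased (Celia and Miko) are combined into a pool of €585,000.
That pool (€585,000) is divided at the grandchildren's generation equally among Winona, Gemma, Csilla, Dagny, and Wren: €117,000 each.

Dagny receives €117,000.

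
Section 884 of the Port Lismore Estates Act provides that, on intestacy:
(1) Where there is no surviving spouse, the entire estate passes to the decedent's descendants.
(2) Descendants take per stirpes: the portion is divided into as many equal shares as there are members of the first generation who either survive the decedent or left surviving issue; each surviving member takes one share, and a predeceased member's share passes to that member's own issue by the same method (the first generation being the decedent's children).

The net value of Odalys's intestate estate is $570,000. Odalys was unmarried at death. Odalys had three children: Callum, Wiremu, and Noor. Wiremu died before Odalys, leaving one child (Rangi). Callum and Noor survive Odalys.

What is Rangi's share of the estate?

Rangi receives $190,000.

The entire $570,000 passes to the descendants.
That amount ($570,000) is divided into 3 shares of $190,000: Callum and Noor each take $190,000; Wiremu's $190,000 share passes to Wiremu's issue.
Wiremu's share ($190,000) passes entirely to Rangi.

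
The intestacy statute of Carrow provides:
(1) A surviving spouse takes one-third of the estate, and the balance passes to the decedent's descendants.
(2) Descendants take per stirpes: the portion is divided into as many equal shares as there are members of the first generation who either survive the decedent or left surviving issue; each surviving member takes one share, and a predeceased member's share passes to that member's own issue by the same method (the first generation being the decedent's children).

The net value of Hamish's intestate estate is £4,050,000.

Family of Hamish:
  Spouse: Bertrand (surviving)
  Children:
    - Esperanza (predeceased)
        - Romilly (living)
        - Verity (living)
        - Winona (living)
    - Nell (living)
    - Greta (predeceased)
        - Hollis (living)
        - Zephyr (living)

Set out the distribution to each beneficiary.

Bertrand: £1,350,000; Romilly: £300,000; Verity: £300,000; Winona: £300,000; Nell: £900,000; Hollis: £450,000; Zephyr: £450,000

Bertrand takes one-third of £4,050,000 = £1,350,000. The remaining £2,700,000 passes to the descendants.
The descendants' portion (£2,700,000) is divided into 3 shares of £900,000: Nell takes £900,000; Esperanza's £900,000 share passes to Esperanza's issue; Greta's £900,000 share passes to Greta's issue.
Esperanza's share (£900,000) is divided into 3 shares of £300,000: Romilly, Verity, and Winona each take £300,000.
Greta's share (£900,000) is divided into 2 shares of £450,000: Hollis and Zephyr each take £450,000.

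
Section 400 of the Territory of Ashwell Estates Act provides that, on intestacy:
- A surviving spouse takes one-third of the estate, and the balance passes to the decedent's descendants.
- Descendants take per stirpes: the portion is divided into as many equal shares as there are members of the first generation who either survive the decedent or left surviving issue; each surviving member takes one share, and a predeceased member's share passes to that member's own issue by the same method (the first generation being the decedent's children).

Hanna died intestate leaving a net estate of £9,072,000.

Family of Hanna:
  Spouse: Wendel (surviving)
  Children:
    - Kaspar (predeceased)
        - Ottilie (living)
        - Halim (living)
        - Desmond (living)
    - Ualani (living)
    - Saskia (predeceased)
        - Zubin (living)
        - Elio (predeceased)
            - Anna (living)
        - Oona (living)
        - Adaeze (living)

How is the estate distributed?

Wendel takes one-third of £9,072,000 = £3,024,000. The remaining £6,048,000 passes to the descendants.
The descendants' portion (£6,048,000) is divided into 3 shares of £2,016,000: Ualani takes £2,016,000; Kaspar's £2,016,000 share passes to Kaspar's issue; Saskia's £2,016,000 share passes to Saskia's issue.
Kaspar's share (£2,016,000) is divided into 3 shares of £672,000: Ottilie, Halim, and Desmond each take £672,000.
Saskia's share (£2,016,000) is divided into 4 shares of £504,000: Zubin, Oona, and Adaeze each take £504,000; Elio's £504,000 share passes to Elio's issue.
Elio's share (£504,000) passes entirely to Anna.

Wendel: £3,024,000; Ottilie: £672,000; Halim: £672,000; Desmond: £672,000; Ualani: £2,016,000; Zubin: £504,000; Anna: £504,000; Oona: £504,000; Adaeze: £504,000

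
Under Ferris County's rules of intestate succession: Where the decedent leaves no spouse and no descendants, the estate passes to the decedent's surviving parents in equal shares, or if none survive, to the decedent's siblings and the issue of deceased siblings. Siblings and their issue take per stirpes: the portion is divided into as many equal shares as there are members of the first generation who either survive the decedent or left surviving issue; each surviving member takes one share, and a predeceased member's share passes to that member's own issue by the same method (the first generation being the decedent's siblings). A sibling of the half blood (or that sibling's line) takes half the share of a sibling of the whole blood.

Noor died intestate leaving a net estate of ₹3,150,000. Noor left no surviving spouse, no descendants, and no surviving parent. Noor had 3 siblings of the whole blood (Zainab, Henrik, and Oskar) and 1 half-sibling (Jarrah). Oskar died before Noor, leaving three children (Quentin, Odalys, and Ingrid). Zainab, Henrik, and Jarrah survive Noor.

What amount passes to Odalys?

The entire ₹3,150,000 passes to the siblings and their issue.
Counting each half-blood sibling's line as half a unit, there are 7/2 units in ₹3,150,000, so one unit is ₹900,000. Whole-blood lines (Zainab, Henrik, and Oskar) take ₹900,000 each; half-blood lines (Jarrah) take ₹450,000 each.
Oskar's share (₹900,000) is divided into 3 shares of ₹300,000: Quentin, Odalys, and Ingrid each take ₹300,000.

Odalys receives ₹300,000.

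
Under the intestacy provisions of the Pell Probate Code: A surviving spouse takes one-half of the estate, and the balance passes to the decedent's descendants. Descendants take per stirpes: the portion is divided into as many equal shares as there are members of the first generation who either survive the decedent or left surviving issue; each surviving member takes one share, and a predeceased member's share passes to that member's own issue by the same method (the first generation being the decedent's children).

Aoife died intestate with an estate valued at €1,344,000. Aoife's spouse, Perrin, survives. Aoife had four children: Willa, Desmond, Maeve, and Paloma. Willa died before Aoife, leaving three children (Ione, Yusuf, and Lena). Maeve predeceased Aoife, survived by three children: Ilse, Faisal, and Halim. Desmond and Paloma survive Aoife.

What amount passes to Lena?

Perrin takes one-half of €1,344,000 = €672,000. The remaining €672,000 passes to the descendants.
The descendants' portion (€672,000) is divided into 4 shares of €168,000: Desmond and Paloma each take €168,000; Willa's €168,000 share passes to Willa's issue; Maeve's €168,000 share passes to Maeve's issue.
Willa's share (€168,000) is divided into 3 shares of €56,000: Ione, Yusuf, and Lena each take €56,000.
Maeve's share (€168,000) is divided into 3 shares of €56,000: Ilse, Faisal, and Halim each take €56,000.

Lena receives €56,000.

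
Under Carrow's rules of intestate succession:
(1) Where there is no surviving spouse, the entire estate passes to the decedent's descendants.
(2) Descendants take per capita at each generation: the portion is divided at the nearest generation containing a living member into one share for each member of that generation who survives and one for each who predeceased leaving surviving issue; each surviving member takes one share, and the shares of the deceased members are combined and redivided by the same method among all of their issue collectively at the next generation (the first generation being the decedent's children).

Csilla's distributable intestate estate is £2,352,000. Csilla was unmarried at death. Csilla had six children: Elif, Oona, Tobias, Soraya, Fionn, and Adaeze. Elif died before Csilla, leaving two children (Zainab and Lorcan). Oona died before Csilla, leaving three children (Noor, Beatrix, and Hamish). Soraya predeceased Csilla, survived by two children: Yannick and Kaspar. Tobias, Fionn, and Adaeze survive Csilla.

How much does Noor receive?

Noor receives £168,000.

The entire £2,352,000 passes to the descendants.
That amount (£2,352,000) is divided at the children's generation into 6 shares of £392,000. Tobias, Fionn, and Adaeze each take £392,000. The 3 shares of the deceased (Elif, Oona, and Soraya) are combined into a pool of £1,176,000.
That pool (£1,176,000) is divided at the grandchildren's generation equally among Zainab, Lorcan, Noor, Beatrix, Hamish, Yannick, and Kaspar: £168,000 each.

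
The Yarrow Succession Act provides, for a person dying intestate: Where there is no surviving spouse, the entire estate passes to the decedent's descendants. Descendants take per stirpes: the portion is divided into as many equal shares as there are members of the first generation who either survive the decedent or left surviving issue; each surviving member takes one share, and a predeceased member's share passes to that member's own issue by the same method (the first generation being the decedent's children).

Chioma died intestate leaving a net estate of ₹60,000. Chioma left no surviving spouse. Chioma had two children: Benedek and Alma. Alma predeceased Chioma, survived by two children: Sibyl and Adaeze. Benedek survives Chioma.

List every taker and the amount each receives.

Benedek: ₹30,000; Sibyl: ₹15,000; Adaeze: ₹15,000

The entire ₹60,000 passes to the descendants.
That amount (₹60,000) is divided into 2 shares of ₹30,000: Benedek takes ₹30,000; Alma's ₹30,000 share passes to Alma's issue.
Alma's share (₹30,000) is divided into 2 shares of ₹15,000: Sibyl and Adaeze each take ₹15,000.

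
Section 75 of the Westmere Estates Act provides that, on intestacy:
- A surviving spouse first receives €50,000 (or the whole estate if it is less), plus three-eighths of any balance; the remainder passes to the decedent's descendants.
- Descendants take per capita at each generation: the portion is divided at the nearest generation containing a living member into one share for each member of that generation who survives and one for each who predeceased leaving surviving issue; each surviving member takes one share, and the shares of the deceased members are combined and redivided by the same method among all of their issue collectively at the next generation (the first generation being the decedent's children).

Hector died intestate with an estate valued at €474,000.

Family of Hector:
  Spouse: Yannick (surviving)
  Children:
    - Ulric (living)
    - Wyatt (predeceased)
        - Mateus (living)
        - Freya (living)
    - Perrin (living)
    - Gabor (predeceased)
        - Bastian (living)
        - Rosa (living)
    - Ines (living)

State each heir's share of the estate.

Yannick: €209,000; Ulric: €53,000; Mateus: €26,500; Freya: €26,500; Perrin: €53,000; Bastian: €26,500; Rosa: €26,500; Ines: €53,000

Yannick first takes €50,000, leaving a balance of €424,000. Yannick then takes three-eighths of the balance (€159,000), for a total of €209,000. The remaining €265,000 passes to the descendants.
The descendants' portion (€265,000) is divided at the children's generation into 5 shares of €53,000. Ulric, Perrin, and Ines each take €53,000. The 2 shares of the deceased (Wyatt and Gabor) are combined into a pool of €106,000.
That pool (€106,000) is divided at the grandchildren's generation equally among Mateus, Freya, Bastian, and Rosa: €26,500 each.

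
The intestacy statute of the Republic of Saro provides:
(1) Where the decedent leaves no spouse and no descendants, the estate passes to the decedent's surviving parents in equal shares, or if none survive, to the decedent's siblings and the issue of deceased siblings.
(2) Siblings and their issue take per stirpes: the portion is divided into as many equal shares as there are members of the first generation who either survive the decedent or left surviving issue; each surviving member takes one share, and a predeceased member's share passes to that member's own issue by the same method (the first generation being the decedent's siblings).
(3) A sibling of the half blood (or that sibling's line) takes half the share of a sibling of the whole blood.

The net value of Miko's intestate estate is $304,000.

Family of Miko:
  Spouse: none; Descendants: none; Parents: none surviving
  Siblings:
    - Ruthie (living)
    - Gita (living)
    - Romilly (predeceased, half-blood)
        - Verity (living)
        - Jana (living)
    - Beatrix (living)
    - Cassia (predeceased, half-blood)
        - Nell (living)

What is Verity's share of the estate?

The entire $304,000 passes to the siblings and their issue.
Counting each half-blood sibling's line as half a unit, there are 4 units in $304,000, so one unit is $76,000. Whole-blood lines (Ruthie, Gita, and Beatrix) take $76,000 each; half-blood lines (Romilly and Cassia) take $38,000 each.
Romilly's share ($38,000) is divided into 2 shares of $19,000: Verity and Jana each take $19,000.
Cassia's share ($38,000) passes entirely to Nell.

Verity receives $19,000.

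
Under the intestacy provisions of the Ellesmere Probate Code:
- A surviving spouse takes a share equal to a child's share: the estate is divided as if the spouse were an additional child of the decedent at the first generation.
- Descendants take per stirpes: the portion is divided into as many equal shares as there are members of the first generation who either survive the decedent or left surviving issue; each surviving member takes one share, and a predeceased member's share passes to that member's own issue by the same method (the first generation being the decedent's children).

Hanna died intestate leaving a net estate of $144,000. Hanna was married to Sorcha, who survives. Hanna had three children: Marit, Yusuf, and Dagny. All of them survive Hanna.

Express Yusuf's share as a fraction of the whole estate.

Yusuf receives 1/4 of the estate.

The spouse counts as an additional share at the children's level, so there are 4 primary shares of $36,000. Sorcha takes one such share ($36,000).
The children's combined portion ($108,000) is divided into 3 shares of $36,000: Marit, Yusuf, and Dagny each take $36,000.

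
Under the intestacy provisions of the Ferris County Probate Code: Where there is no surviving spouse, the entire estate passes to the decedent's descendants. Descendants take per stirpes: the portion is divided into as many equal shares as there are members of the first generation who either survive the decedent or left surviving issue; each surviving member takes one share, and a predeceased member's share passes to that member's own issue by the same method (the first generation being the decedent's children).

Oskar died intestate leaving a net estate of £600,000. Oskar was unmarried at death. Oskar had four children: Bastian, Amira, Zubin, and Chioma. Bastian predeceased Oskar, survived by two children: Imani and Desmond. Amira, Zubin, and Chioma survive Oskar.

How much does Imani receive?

The entire £600,000 passes to the descendants.
That amount (£600,000) is divided into 4 shares of £150,000: Amira, Zubin, and Chioma each take £150,000; Bastian's £150,000 share passes to Bastian's issue.
Bastian's share (£150,000) is divided into 2 shares of £75,000: Imani and Desmond each take £75,000.

Imani receives £75,000.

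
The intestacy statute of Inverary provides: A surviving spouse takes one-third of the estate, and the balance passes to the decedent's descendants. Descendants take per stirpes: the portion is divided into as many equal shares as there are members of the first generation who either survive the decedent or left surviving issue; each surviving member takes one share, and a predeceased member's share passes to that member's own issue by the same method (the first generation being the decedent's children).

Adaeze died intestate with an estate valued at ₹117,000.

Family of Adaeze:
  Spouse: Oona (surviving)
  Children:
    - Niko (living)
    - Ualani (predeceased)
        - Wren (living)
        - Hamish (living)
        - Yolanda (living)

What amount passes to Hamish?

Hamish receives ₹13,000.

Oona takes one-third of ₹117,000 = ₹39,000. The remaining ₹78,000 passes to the descendants.
The descendants' portion (₹78,000) is divided into 2 shares of ₹39,000: Niko takes ₹39,000; Ualani's ₹39,000 share passes to Ualani's issue.
Ualani's share (₹39,000) is divided into 3 shares of ₹13,000: Wren, Hamish, and Yolanda each take ₹13,000.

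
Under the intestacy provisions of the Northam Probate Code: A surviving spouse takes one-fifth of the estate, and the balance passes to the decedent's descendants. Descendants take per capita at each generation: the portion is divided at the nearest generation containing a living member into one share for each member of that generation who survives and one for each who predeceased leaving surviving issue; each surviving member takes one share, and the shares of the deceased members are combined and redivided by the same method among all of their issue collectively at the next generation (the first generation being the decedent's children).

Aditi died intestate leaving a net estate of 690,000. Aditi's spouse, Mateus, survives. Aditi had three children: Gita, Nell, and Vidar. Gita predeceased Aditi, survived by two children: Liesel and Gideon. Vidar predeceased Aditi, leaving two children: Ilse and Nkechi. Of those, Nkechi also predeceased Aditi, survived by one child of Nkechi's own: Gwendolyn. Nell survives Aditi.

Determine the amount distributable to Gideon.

Gideon receives 92,000.

Mateus takes one-fifth of 690,000 = 138,000. The remaining 552,000 passes to the descendants.
The descendants' portion (552,000) is divided at the children's generation into 3 shares of 184,000. Nell takes 184,000. The 2 shares of the deceased (Gita and Vidar) are combined into a pool of 368,000.
That pool (368,000) is divided at the grandchildren's generation into 4 shares of 92,000. Liesel, Gideon, and Ilse each take 92,000. The remaining share for the deceased Nkechi (92,000) is carried to the next generation.
That pool (92,000) passes entirely to Gwendolyn, the sole taker at the great-grandchildren's generation.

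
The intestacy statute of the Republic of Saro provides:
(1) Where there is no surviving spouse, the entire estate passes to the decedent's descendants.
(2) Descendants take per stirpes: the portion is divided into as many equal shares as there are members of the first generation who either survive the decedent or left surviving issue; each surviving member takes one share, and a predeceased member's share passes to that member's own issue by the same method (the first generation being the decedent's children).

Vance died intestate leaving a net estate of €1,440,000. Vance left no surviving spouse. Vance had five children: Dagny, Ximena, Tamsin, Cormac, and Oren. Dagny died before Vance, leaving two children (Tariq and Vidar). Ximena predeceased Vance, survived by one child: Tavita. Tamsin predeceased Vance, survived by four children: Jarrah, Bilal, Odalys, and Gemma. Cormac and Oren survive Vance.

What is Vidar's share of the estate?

The entire €1,440,000 passes to the descendants.
That amount (€1,440,000) is divided into 5 shares of €288,000: Cormac and Oren each take €288,000; Dagny's €288,000 share passes to Dagny's issue; Ximena's €288,000 share passes to Ximena's issue; Tamsin's €288,000 share passes to Tamsin's issue.
Dagny's share (€288,000) is divided into 2 shares of €144,000: Tariq and Vidar each take €144,000.
Ximena's share (€288,000) passes entirely to Tavita.
Tamsin's share (€288,000) is divided into 4 shares of €72,000: Jarrah, Bilal, Odalys, and Gemma each take €72,000.

Vidar receives €144,000.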